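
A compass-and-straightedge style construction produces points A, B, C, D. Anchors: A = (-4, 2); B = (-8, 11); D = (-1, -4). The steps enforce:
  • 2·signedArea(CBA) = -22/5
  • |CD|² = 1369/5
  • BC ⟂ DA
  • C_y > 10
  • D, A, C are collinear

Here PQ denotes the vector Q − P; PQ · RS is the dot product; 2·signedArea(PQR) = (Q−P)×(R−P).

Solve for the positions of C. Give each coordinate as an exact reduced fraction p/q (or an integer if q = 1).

1. C_x = -42/5  [D, A, C are collinear ∩ BC ⟂ DA]
2. C_y = 54/5  [D, A, C are collinear ∩ BC ⟂ DA]
   → C = (-42/5, 54/5)

C = (-42/5, 54/5)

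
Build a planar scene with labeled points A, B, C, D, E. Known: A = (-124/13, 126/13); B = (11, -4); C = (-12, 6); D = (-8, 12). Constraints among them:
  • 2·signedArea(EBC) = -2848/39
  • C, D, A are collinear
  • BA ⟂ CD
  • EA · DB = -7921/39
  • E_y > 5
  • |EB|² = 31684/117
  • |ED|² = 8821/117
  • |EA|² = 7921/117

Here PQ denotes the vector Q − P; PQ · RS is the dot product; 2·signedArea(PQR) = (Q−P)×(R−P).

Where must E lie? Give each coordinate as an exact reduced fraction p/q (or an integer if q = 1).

1. E_x = -35/13  [EA · DB = -7921/39 ∩ 2·signedArea(EBC) = -2848/39]
2. E_y = 200/39  [EA · DB = -7921/39 ∩ 2·signedArea(EBC) = -2848/39]
   → E = (-35/13, 200/39)

E = (-35/13, 200/39)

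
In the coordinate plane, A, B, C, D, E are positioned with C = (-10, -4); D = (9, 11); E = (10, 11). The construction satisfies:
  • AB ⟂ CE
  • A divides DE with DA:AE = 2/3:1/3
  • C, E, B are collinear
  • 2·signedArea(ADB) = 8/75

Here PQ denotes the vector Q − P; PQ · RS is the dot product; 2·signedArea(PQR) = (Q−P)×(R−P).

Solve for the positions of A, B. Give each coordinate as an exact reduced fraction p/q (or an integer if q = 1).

A = (29/3, 11)
B = (734/75, 271/25)

1. A_x = 29/3  [A divides DE with DA:AE = 2/3:1/3]
2. A_y = 11  [A divides DE with DA:AE = 2/3:1/3]
   → A = (29/3, 11)
3. B_x = 734/75  [C, E, B are collinear ∩ AB ⟂ CE]
4. B_y = 271/25  [C, E, B are collinear ∩ AB ⟂ CE]
   → B = (734/75, 271/25)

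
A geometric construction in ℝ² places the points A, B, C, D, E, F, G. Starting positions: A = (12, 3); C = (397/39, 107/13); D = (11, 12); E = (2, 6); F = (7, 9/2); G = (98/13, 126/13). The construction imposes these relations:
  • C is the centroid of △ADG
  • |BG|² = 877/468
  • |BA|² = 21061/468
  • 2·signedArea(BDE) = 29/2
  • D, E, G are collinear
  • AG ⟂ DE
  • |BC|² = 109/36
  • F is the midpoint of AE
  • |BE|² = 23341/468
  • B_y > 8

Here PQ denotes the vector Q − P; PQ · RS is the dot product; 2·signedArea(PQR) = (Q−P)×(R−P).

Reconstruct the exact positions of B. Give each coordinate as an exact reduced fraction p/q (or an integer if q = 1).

B = (332/39, 227/26)

1. B_x = 332/39  [line 6·x + -9·y + 55/2 = 0 ∩ |BE|² = 23341/468]
2. B_y = 227/26  [line 6·x + -9·y + 55/2 = 0 ∩ |BE|² = 23341/468]
   → B = (332/39, 227/26)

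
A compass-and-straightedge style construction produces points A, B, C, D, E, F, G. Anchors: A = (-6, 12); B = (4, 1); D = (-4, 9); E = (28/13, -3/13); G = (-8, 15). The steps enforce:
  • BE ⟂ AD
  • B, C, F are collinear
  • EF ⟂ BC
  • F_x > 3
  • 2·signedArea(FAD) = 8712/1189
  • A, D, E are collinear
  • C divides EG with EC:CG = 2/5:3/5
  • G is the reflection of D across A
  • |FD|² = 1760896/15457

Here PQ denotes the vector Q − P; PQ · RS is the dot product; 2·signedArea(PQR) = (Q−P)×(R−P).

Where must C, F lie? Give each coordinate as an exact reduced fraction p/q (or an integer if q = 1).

C = (-124/65, 381/65)
F = (54148/15457, 21777/15457)

1. C_x = -124/65  [C divides EG with EC:CG = 2/5:3/5]
2. C_y = 381/65  [C divides EG with EC:CG = 2/5:3/5]
   → C = (-124/65, 381/65)
3. F_x = 54148/15457  [B, C, F are collinear ∩ EF ⟂ BC]
4. F_y = 21777/15457  [B, C, F are collinear ∩ EF ⟂ BC]
   → F = (54148/15457, 21777/15457)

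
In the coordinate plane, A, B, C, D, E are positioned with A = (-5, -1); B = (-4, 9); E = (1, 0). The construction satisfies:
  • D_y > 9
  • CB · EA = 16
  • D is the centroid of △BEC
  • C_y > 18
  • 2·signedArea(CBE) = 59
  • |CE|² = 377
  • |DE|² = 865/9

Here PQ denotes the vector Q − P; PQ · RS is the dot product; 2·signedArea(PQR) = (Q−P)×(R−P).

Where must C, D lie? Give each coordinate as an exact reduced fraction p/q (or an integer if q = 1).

1. C_x = -3  [2·signedArea(CBE) = 59 ∩ CB · EA = 16]
2. C_y = 19  [2·signedArea(CBE) = 59 ∩ CB · EA = 16]
   → C = (-3, 19)
3. D_x = -2  [D is the centroid of △BEC]
4. D_y = 28/3  [D is the centroid of △BEC]
   → D = (-2, 28/3)

C = (-3, 19)
D = (-2, 28/3)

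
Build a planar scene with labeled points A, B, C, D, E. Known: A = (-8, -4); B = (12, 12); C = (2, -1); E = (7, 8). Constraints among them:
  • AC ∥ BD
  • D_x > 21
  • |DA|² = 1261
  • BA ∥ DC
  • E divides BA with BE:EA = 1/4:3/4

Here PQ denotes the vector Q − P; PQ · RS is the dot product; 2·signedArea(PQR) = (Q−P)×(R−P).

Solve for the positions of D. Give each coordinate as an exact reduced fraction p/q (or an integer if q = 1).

D = (22, 15)

1. D_x = 22  [BA ∥ DC ∩ AC ∥ BD]
2. D_y = 15  [BA ∥ DC ∩ AC ∥ BD]
   → D = (22, 15)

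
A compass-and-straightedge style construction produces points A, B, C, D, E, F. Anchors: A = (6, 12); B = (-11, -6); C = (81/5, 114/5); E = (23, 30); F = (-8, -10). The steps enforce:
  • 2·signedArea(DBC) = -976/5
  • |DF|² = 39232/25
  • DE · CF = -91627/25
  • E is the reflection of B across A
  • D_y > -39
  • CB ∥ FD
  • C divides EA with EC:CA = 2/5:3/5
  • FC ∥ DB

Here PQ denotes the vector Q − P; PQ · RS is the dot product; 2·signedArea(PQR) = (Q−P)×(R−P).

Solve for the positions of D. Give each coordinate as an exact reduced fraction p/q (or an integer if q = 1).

D = (-176/5, -194/5)

1. D_x = -176/5  [FC ∥ DB ∩ CB ∥ FD]
2. D_y = -194/5  [FC ∥ DB ∩ CB ∥ FD]
   → D = (-176/5, -194/5)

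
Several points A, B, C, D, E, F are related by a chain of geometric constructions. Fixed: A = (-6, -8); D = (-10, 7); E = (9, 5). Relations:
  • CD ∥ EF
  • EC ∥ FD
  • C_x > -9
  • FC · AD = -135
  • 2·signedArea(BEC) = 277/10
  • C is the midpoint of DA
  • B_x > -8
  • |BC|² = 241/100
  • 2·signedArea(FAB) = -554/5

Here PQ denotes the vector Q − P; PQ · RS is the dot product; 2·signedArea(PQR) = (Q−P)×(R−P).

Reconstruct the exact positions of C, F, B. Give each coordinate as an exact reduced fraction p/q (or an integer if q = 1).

B = (-38/5, -2)
C = (-8, -1/2)
F = (7, 25/2)

1. C_x = -8  [C is the midpoint of DA]
2. C_y = -1/2  [C is the midpoint of DA]
   → C = (-8, -1/2)
3. F_x = 7  [EC ∥ FD ∩ CD ∥ EF]
4. F_y = 25/2  [EC ∥ FD ∩ CD ∥ EF]
   → F = (7, 25/2)
5. B_x = -38/5  [2·signedArea(BEC) = 277/10 ∩ 2·signedArea(FAB) = -554/5]
6. B_y = -2  [2·signedArea(BEC) = 277/10 ∩ 2·signedArea(FAB) = -554/5]
   → B = (-38/5, -2)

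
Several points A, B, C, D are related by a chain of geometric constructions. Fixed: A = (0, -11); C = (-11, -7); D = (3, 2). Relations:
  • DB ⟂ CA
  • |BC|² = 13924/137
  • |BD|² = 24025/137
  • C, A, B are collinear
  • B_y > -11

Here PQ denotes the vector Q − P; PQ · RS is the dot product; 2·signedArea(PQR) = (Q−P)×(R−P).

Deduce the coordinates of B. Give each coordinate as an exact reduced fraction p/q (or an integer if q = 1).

B = (-209/137, -1431/137)

1. B_x = -209/137  [C, A, B are collinear ∩ DB ⟂ CA]
2. B_y = -1431/137  [C, A, B are collinear ∩ DB ⟂ CA]
   → B = (-209/137, -1431/137)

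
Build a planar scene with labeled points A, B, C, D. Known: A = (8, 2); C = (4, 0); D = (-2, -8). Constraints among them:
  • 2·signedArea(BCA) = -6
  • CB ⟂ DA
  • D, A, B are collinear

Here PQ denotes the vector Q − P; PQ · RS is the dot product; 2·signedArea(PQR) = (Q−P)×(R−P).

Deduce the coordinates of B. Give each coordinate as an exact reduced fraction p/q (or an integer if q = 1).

1. B_x = 5  [D, A, B are collinear ∩ CB ⟂ DA]
2. B_y = -1  [D, A, B are collinear ∩ CB ⟂ DA]
   → B = (5, -1)

B = (5, -1)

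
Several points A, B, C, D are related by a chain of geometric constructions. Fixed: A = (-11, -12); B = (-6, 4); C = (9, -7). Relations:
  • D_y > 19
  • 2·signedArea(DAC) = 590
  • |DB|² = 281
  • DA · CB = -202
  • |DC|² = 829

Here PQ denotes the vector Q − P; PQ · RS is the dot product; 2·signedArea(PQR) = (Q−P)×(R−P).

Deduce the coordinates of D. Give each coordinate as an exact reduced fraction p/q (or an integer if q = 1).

D = (-1, 20)

1. D_x = -1  [DA · CB = -202 ∩ 2·signedArea(DAC) = 590]
2. D_y = 20  [DA · CB = -202 ∩ 2·signedArea(DAC) = 590]
   → D = (-1, 20)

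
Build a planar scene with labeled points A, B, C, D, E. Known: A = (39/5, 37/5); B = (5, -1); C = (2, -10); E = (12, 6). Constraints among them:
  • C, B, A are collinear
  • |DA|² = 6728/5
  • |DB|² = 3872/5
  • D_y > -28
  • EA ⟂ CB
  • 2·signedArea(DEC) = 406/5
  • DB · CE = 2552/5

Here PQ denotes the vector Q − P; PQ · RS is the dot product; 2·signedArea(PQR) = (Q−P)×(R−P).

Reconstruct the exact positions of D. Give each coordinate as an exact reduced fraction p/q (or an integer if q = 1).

D = (-19/5, -137/5)

1. D_x = -19/5  [2·signedArea(DEC) = 406/5 ∩ DB · CE = 2552/5]
2. D_y = -137/5  [2·signedArea(DEC) = 406/5 ∩ DB · CE = 2552/5]
   → D = (-19/5, -137/5)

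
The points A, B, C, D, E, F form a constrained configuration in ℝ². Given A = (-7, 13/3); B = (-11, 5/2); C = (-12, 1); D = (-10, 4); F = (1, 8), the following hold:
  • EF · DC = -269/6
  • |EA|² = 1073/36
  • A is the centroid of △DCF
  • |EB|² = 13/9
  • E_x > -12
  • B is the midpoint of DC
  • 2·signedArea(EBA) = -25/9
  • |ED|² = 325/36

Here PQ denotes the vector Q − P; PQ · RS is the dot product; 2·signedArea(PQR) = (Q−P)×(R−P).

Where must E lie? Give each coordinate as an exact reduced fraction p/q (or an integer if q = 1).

1. E_x = -35/3  [2·signedArea(EBA) = -25/9 ∩ EF · DC = -269/6]
2. E_y = 3/2  [2·signedArea(EBA) = -25/9 ∩ EF · DC = -269/6]
   → E = (-35/3, 3/2)

E = (-35/3, 3/2)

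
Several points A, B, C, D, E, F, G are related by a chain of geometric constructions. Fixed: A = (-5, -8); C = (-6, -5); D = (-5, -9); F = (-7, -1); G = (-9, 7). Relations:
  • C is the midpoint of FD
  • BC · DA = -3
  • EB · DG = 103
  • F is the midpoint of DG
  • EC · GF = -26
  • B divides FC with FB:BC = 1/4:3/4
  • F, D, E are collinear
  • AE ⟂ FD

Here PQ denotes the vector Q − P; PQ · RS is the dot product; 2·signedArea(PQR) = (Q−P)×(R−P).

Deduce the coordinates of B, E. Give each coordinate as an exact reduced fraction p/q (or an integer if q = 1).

1. B_x = -27/4  [B divides FC with FB:BC = 1/4:3/4]
2. B_y = -2  [B divides FC with FB:BC = 1/4:3/4]
   → B = (-27/4, -2)
3. E_x = -89/17  [F, D, E are collinear ∩ AE ⟂ FD]
4. E_y = -137/17  [F, D, E are collinear ∩ AE ⟂ FD]
   → E = (-89/17, -137/17)

B = (-27/4, -2)
E = (-89/17, -137/17)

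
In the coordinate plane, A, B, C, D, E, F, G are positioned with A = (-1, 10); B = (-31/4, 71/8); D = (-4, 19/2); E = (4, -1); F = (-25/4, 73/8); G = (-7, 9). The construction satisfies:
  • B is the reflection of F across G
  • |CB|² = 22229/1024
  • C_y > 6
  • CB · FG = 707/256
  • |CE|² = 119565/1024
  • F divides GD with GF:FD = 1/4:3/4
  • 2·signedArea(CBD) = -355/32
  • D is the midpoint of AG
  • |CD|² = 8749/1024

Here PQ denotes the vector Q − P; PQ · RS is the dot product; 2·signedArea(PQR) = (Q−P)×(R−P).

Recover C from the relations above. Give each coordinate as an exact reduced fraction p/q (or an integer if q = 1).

C = (-59/16, 211/32)

1. C_x = -59/16  [2·signedArea(CBD) = -355/32 ∩ CB · FG = 707/256]
2. C_y = 211/32  [2·signedArea(CBD) = -355/32 ∩ CB · FG = 707/256]
   → C = (-59/16, 211/32)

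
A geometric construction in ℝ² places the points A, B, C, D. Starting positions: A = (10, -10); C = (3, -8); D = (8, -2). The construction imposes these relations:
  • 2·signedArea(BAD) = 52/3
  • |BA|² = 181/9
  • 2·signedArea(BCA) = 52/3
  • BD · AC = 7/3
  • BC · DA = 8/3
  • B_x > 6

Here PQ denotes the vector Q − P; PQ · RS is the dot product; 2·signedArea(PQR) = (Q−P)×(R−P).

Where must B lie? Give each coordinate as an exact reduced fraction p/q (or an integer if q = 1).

1. B_x = 7  [2·signedArea(BAD) = 52/3 ∩ 2·signedArea(BCA) = 52/3]
2. B_y = -20/3  [2·signedArea(BAD) = 52/3 ∩ 2·signedArea(BCA) = 52/3]
   → B = (7, -20/3)

B = (7, -20/3)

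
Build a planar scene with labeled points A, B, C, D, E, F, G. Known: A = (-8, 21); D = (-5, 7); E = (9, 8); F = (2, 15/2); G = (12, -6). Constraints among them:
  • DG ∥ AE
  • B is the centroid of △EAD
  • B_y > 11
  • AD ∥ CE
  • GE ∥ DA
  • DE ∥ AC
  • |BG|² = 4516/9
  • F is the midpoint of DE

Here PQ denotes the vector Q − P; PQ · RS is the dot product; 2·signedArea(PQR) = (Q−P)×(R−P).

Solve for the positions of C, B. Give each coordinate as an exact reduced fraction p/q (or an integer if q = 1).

B = (-4/3, 12)
C = (6, 22)

1. C_x = 6  [AD ∥ CE ∩ DE ∥ AC]
2. C_y = 22  [AD ∥ CE ∩ DE ∥ AC]
   → C = (6, 22)
3. B_x = -4/3  [B is the centroid of △EAD]
4. B_y = 12  [B is the centroid of △EAD]
   → B = (-4/3, 12)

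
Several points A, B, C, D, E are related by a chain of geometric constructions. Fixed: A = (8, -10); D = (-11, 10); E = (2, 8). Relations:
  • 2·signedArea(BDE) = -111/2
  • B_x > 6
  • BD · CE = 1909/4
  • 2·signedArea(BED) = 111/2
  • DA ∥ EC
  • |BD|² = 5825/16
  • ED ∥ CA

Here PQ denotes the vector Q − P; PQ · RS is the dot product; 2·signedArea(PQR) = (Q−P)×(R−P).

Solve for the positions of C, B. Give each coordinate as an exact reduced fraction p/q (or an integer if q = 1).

B = (27/4, 3)
C = (21, -12)

1. C_x = 21  [ED ∥ CA ∩ DA ∥ EC]
2. C_y = -12  [ED ∥ CA ∩ DA ∥ EC]
   → C = (21, -12)
3. B_x = 27/4  [2·signedArea(BED) = 111/2 ∩ BD · CE = 1909/4]
4. B_y = 3  [2·signedArea(BED) = 111/2 ∩ BD · CE = 1909/4]
   → B = (27/4, 3)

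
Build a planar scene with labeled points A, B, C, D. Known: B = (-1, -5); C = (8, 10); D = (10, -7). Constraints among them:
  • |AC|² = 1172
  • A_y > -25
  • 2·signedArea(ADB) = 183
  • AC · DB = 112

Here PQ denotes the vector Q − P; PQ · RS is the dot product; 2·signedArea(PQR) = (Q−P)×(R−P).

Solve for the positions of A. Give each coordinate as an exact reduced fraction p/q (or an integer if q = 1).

1. A_x = 12  [2·signedArea(ADB) = 183 ∩ AC · DB = 112]
2. A_y = -24  [2·signedArea(ADB) = 183 ∩ AC · DB = 112]
   → A = (12, -24)

A = (12, -24)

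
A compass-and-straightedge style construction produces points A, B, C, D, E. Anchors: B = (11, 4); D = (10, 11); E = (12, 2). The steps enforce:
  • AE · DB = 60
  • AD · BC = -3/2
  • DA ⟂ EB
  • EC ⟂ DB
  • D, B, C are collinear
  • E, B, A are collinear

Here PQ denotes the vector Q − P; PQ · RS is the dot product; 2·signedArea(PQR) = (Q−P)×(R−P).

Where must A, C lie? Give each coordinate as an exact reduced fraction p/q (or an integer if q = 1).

A = (8, 10)
C = (113/10, 19/10)

1. A_x = 8  [E, B, A are collinear ∩ DA ⟂ EB]
2. A_y = 10  [E, B, A are collinear ∩ DA ⟂ EB]
   → A = (8, 10)
3. C_x = 113/10  [D, B, C are collinear ∩ EC ⟂ DB]
4. C_y = 19/10  [D, B, C are collinear ∩ EC ⟂ DB]
   → C = (113/10, 19/10)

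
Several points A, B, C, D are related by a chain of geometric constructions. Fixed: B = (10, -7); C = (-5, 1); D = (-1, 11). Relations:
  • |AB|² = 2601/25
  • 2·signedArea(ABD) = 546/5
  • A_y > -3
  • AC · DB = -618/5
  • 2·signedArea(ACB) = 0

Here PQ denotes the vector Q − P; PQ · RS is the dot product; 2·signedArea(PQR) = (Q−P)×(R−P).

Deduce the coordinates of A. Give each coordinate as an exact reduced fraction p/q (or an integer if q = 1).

A = (1, -11/5)

1. A_x = 1  [2·signedArea(ACB) = 0 ∩ AC · DB = -618/5]
2. A_y = -11/5  [2·signedArea(ACB) = 0 ∩ AC · DB = -618/5]
   → A = (1, -11/5)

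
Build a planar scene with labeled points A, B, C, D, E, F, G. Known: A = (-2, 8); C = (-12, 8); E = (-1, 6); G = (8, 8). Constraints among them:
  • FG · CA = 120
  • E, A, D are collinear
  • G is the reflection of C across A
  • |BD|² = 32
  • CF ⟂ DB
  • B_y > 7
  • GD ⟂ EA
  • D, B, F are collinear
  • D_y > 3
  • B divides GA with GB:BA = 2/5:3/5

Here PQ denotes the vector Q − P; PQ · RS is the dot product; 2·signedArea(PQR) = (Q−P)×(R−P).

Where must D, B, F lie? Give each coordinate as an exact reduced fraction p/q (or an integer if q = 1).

B = (4, 8)
D = (0, 4)
F = (-4, 0)

1. D_x = 0  [E, A, D are collinear ∩ GD ⟂ EA]
2. D_y = 4  [E, A, D are collinear ∩ GD ⟂ EA]
   → D = (0, 4)
3. B_x = 4  [B divides GA with GB:BA = 2/5:3/5]
4. B_y = 8  [B divides GA with GB:BA = 2/5:3/5]
   → B = (4, 8)
5. F_x = -4  [D, B, F are collinear ∩ CF ⟂ DB]
6. F_y = 0  [D, B, F are collinear ∩ CF ⟂ DB]
   → F = (-4, 0)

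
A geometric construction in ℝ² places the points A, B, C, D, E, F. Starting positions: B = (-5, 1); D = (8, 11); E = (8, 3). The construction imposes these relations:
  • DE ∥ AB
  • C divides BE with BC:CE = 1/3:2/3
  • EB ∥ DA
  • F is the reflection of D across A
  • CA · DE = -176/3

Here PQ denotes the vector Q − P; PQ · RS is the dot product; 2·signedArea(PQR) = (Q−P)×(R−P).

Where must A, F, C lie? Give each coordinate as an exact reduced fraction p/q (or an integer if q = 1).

A = (-5, 9)
C = (-2/3, 5/3)
F = (-18, 7)

1. A_x = -5  [DE ∥ AB ∩ EB ∥ DA]
2. A_y = 9  [DE ∥ AB ∩ EB ∥ DA]
   → A = (-5, 9)
3. F_x = -18  [F is the reflection of D across A]
4. F_y = 7  [F is the reflection of D across A]
   → F = (-18, 7)
5. C_x = -2/3  [C divides BE with BC:CE = 1/3:2/3]
6. C_y = 5/3  [C divides BE with BC:CE = 1/3:2/3]
   → C = (-2/3, 5/3)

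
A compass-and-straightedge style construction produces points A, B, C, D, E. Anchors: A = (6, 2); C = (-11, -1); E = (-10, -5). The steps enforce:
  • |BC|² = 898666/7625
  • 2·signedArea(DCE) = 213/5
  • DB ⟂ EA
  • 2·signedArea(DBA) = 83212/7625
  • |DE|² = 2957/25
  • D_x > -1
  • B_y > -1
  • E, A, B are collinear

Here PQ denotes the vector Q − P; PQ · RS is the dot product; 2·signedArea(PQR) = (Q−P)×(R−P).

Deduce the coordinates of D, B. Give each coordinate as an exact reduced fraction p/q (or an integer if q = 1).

1. B_x = -226/1525  [line -7·x + 16·y + 10 = 0 ∩ |BC|² = 898666/7625]
2. B_y = -1052/1525  [line -7·x + 16·y + 10 = 0 ∩ |BC|² = 898666/7625]
   → B = (-226/1525, -1052/1525)
3. D_x = -4/5  [2·signedArea(DBA) = 83212/7625 ∩ DB ⟂ EA]
4. D_y = 4/5  [2·signedArea(DBA) = 83212/7625 ∩ DB ⟂ EA]
   → D = (-4/5, 4/5)

B = (-226/1525, -1052/1525)
D = (-4/5, 4/5)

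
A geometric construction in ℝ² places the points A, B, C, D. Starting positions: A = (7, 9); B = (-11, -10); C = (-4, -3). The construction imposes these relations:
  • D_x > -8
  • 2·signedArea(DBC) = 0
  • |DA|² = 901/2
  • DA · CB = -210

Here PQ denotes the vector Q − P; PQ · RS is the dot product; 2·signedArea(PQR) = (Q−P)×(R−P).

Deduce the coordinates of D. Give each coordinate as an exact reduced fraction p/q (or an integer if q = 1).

D = (-15/2, -13/2)

1. D_x = -15/2  [2·signedArea(DBC) = 0 ∩ DA · CB = -210]
2. D_y = -13/2  [2·signedArea(DBC) = 0 ∩ DA · CB = -210]
   → D = (-15/2, -13/2)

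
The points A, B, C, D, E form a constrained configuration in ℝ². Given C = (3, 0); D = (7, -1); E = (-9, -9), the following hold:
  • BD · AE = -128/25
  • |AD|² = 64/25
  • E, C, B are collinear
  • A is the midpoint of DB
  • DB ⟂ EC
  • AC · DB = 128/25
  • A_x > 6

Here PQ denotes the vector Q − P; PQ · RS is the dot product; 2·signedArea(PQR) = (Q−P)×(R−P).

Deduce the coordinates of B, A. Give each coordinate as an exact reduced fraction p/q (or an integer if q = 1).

1. B_x = 127/25  [E, C, B are collinear ∩ DB ⟂ EC]
2. B_y = 39/25  [E, C, B are collinear ∩ DB ⟂ EC]
   → B = (127/25, 39/25)
3. A_x = 151/25  [A is the midpoint of DB]
4. A_y = 7/25  [A is the midpoint of DB]
   → A = (151/25, 7/25)

A = (151/25, 7/25)
B = (127/25, 39/25)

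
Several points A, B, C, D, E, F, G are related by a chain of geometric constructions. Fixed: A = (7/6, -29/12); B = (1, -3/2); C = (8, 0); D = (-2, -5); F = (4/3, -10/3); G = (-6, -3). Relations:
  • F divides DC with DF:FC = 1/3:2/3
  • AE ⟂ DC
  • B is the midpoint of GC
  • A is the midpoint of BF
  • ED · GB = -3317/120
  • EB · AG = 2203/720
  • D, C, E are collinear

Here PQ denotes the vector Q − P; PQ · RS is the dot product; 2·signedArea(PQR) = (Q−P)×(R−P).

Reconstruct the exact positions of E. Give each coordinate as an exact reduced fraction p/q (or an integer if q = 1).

E = (47/30, -193/60)

1. E_x = 47/30  [D, C, E are collinear ∩ AE ⟂ DC]
2. E_y = -193/60  [D, C, E are collinear ∩ AE ⟂ DC]
   → E = (47/30, -193/60)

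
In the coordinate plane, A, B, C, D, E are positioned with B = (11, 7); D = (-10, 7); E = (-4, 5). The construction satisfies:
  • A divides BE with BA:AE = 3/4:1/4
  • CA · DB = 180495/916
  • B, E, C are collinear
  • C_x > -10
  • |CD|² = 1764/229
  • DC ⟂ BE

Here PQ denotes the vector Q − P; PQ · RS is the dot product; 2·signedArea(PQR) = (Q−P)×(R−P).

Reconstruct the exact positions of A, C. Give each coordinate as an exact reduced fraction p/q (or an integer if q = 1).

1. A_x = -1/4  [A divides BE with BA:AE = 3/4:1/4]
2. A_y = 11/2  [A divides BE with BA:AE = 3/4:1/4]
   → A = (-1/4, 11/2)
3. C_x = -2206/229  [B, E, C are collinear ∩ DC ⟂ BE]
4. C_y = 973/229  [B, E, C are collinear ∩ DC ⟂ BE]
   → C = (-2206/229, 973/229)

A = (-1/4, 11/2)
C = (-2206/229, 973/229)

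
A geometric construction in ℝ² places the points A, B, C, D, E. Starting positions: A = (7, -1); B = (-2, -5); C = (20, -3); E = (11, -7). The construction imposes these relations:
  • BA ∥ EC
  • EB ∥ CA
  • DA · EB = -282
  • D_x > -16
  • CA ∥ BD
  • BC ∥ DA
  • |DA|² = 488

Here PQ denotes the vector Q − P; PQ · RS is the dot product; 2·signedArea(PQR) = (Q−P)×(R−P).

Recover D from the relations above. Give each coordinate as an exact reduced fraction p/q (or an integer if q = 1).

1. D_x = -15  [BC ∥ DA ∩ CA ∥ BD]
2. D_y = -3  [BC ∥ DA ∩ CA ∥ BD]
   → D = (-15, -3)

D = (-15, -3)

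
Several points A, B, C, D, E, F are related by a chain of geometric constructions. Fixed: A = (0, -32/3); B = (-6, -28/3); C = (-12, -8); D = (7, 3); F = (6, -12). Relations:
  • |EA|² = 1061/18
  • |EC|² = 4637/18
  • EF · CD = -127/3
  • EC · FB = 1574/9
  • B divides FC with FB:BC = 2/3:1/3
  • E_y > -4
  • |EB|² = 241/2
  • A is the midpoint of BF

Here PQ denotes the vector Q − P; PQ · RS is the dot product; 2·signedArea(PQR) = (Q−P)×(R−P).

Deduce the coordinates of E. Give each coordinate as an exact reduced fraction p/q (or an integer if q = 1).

1. E_x = 7/2  [EC · FB = 1574/9 ∩ EF · CD = -127/3]
2. E_y = -23/6  [EC · FB = 1574/9 ∩ EF · CD = -127/3]
   → E = (7/2, -23/6)

E = (7/2, -23/6)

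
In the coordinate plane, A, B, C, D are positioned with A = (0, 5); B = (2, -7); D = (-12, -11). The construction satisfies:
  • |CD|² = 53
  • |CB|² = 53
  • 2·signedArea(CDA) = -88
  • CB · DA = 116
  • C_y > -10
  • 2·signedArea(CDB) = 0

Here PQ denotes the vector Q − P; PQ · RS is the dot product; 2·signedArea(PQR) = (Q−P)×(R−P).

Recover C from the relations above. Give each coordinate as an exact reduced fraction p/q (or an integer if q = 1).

C = (-5, -9)

1. C_x = -5  [2·signedArea(CDB) = 0 ∩ CB · DA = 116]
2. C_y = -9  [2·signedArea(CDB) = 0 ∩ CB · DA = 116]
   → C = (-5, -9)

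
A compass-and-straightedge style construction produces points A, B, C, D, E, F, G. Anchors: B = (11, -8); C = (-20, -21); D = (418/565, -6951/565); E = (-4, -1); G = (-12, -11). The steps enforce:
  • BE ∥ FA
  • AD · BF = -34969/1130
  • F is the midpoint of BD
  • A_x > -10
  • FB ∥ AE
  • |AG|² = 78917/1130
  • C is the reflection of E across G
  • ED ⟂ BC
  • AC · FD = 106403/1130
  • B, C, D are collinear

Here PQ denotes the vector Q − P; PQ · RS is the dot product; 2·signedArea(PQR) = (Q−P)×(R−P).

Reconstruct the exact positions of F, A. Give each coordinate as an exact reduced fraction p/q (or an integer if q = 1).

1. F_x = 6633/1130  [F is the midpoint of BD]
2. F_y = -11471/1130  [F is the midpoint of BD]
   → F = (6633/1130, -11471/1130)
3. A_x = -10317/1130  [FB ∥ AE ∩ BE ∥ FA]
4. A_y = -3561/1130  [FB ∥ AE ∩ BE ∥ FA]
   → A = (-10317/1130, -3561/1130)

A = (-10317/1130, -3561/1130)
F = (6633/1130, -11471/1130)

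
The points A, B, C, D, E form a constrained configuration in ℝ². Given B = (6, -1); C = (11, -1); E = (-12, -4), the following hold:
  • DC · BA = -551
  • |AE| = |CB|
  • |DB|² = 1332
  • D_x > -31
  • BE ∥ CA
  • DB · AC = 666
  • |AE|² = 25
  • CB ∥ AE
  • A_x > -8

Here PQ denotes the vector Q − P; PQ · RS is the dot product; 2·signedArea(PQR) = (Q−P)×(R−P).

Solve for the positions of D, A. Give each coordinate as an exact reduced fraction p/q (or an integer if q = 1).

1. A_x = -7  [CB ∥ AE ∩ BE ∥ CA]
2. A_y = -4  [CB ∥ AE ∩ BE ∥ CA]
   → A = (-7, -4)
3. D_x = -30  [DB · AC = 666 ∩ DC · BA = -551]
4. D_y = -7  [DB · AC = 666 ∩ DC · BA = -551]
   → D = (-30, -7)

A = (-7, -4)
D = (-30, -7)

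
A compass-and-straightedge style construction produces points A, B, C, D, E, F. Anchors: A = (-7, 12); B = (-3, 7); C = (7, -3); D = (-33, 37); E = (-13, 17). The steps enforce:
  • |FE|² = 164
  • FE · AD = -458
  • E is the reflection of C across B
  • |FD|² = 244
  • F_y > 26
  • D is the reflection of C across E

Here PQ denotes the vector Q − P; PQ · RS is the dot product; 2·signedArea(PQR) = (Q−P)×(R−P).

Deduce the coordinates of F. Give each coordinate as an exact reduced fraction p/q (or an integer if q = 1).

1. F_x = -21  [line 26·x + -25·y + 1221 = 0 ∩ |FD|² = 244]
2. F_y = 27  [line 26·x + -25·y + 1221 = 0 ∩ |FD|² = 244]
   → F = (-21, 27)

F = (-21, 27)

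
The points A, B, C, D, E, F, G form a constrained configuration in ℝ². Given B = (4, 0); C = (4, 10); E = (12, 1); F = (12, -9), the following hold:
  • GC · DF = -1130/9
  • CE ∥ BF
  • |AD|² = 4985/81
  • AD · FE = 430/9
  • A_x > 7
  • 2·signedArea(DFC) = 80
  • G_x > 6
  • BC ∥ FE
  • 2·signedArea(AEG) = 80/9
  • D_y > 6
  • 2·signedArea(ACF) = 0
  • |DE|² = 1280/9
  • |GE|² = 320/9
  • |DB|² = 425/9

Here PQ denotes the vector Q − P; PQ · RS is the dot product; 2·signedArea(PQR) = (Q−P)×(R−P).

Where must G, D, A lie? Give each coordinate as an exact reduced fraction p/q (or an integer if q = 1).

A = (68/9, 14/9)
D = (4/3, 19/3)
G = (20/3, 11/3)

1. D_x = 4/3  [line -19·x + -8·y + 76 = 0 ∩ |DB|² = 425/9]
2. D_y = 19/3  [line -19·x + -8·y + 76 = 0 ∩ |DB|² = 425/9]
   → D = (4/3, 19/3)
3. A_x = 68/9  [2·signedArea(ACF) = 0 ∩ AD · FE = 430/9]
4. A_y = 14/9  [2·signedArea(ACF) = 0 ∩ AD · FE = 430/9]
   → A = (68/9, 14/9)
5. G_x = 20/3  [GC · DF = -1130/9 ∩ 2·signedArea(AEG) = 80/9]
6. G_y = 11/3  [GC · DF = -1130/9 ∩ 2·signedArea(AEG) = 80/9]
   → G = (20/3, 11/3)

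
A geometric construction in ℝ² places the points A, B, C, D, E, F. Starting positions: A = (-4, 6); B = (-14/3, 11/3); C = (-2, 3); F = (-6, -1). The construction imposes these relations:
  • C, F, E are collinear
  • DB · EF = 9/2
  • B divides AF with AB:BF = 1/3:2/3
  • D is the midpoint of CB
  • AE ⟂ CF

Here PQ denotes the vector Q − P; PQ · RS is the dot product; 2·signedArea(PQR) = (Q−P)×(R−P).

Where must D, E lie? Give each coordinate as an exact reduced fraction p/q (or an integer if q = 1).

1. D_x = -10/3  [D is the midpoint of CB]
2. D_y = 10/3  [D is the midpoint of CB]
   → D = (-10/3, 10/3)
3. E_x = -3/2  [C, F, E are collinear ∩ AE ⟂ CF]
4. E_y = 7/2  [C, F, E are collinear ∩ AE ⟂ CF]
   → E = (-3/2, 7/2)

D = (-10/3, 10/3)
E = (-3/2, 7/2)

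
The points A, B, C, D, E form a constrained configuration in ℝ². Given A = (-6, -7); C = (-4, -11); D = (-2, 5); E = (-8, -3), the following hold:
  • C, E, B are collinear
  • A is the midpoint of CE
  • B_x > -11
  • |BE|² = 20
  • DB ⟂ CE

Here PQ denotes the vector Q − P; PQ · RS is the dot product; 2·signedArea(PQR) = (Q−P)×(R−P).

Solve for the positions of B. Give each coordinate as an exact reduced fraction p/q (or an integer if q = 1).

B = (-10, 1)

1. B_x = -10  [C, E, B are collinear ∩ DB ⟂ CE]
2. B_y = 1  [C, E, B are collinear ∩ DB ⟂ CE]
   → B = (-10, 1)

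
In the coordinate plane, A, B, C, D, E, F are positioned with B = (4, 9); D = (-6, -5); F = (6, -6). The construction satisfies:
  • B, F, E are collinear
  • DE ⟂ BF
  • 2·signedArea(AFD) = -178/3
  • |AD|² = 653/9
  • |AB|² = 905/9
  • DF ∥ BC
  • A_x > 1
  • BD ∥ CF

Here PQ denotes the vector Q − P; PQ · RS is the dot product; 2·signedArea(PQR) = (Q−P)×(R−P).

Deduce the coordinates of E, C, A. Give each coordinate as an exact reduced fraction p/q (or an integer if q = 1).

A = (4/3, -2/3)
C = (16, 8)
E = (1296/229, -789/229)

1. E_x = 1296/229  [B, F, E are collinear ∩ DE ⟂ BF]
2. E_y = -789/229  [B, F, E are collinear ∩ DE ⟂ BF]
   → E = (1296/229, -789/229)
3. C_x = 16  [BD ∥ CF ∩ DF ∥ BC]
4. C_y = 8  [BD ∥ CF ∩ DF ∥ BC]
   → C = (16, 8)
5. A_x = 4/3  [line -1·x + -12·y + -20/3 = 0 ∩ |AD|² = 653/9]
6. A_y = -2/3  [line -1·x + -12·y + -20/3 = 0 ∩ |AD|² = 653/9]
   → A = (4/3, -2/3)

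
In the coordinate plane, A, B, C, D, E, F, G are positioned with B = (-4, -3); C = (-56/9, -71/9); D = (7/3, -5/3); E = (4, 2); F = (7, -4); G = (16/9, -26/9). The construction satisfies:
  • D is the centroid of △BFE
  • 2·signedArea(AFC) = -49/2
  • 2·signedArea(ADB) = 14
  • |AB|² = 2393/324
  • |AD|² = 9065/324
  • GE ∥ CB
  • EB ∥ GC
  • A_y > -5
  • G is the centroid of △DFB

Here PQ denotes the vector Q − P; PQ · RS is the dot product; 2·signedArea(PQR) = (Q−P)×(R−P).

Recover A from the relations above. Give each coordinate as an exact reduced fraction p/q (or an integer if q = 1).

A = (-35/18, -43/9)

1. A_x = -35/18  [2·signedArea(ADB) = 14 ∩ 2·signedArea(AFC) = -49/2]
2. A_y = -43/9  [2·signedArea(ADB) = 14 ∩ 2·signedArea(AFC) = -49/2]
   → A = (-35/18, -43/9)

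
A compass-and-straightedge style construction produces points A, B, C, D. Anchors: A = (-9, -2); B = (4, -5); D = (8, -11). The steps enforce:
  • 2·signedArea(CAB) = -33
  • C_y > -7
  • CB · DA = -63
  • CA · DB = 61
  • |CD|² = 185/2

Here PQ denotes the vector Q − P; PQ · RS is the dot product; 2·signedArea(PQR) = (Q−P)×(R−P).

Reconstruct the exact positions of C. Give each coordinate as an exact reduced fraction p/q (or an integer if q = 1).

C = (-1/2, -13/2)

1. C_x = -1/2  [CA · DB = 61 ∩ 2·signedArea(CAB) = -33]
2. C_y = -13/2  [CA · DB = 61 ∩ 2·signedArea(CAB) = -33]
   → C = (-1/2, -13/2)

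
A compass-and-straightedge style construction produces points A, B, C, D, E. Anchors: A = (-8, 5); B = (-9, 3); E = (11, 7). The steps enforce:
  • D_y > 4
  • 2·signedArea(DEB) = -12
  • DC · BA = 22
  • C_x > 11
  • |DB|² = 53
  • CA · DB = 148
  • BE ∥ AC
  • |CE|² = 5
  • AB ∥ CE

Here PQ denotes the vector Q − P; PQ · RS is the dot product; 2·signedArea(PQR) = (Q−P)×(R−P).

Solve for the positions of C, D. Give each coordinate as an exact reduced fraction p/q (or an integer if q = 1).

C = (12, 9)
D = (-2, 5)

1. C_x = 12  [AB ∥ CE ∩ BE ∥ AC]
2. C_y = 9  [AB ∥ CE ∩ BE ∥ AC]
   → C = (12, 9)
3. D_x = -2  [2·signedArea(DEB) = -12 ∩ CA · DB = 148]
4. D_y = 5  [2·signedArea(DEB) = -12 ∩ CA · DB = 148]
   → D = (-2, 5)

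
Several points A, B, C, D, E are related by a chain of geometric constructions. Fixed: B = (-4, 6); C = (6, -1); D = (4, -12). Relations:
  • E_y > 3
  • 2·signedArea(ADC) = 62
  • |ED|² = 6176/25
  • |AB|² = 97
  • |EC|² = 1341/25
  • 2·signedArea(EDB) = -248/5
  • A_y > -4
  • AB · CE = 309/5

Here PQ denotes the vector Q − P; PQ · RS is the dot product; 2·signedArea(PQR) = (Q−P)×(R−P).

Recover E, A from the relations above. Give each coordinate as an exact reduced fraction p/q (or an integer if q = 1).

A = (0, -3)
E = (0, 16/5)

1. E_x = 0  [line -18·x + -8·y + 128/5 = 0 ∩ |EC|² = 1341/25]
2. E_y = 16/5  [line -18·x + -8·y + 128/5 = 0 ∩ |EC|² = 1341/25]
   → E = (0, 16/5)
3. A_x = 0  [2·signedArea(ADC) = 62 ∩ AB · CE = 309/5]
4. A_y = -3  [2·signedArea(ADC) = 62 ∩ AB · CE = 309/5]
   → A = (0, -3)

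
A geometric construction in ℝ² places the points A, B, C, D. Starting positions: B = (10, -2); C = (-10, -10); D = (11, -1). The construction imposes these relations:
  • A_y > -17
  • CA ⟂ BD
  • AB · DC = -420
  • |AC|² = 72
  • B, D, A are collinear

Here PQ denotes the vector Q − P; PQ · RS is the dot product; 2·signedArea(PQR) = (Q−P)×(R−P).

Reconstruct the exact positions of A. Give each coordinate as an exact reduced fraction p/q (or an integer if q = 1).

A = (-4, -16)

1. A_x = -4  [B, D, A are collinear ∩ CA ⟂ BD]
2. A_y = -16  [B, D, A are collinear ∩ CA ⟂ BD]
   → A = (-4, -16)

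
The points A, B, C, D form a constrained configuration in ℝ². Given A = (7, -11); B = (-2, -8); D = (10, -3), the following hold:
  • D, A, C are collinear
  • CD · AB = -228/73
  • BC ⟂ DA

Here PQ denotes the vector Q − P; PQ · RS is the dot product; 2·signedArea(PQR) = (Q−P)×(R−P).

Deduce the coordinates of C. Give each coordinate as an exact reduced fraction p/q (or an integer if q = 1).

C = (502/73, -827/73)

1. C_x = 502/73  [D, A, C are collinear ∩ BC ⟂ DA]
2. C_y = -827/73  [D, A, C are collinear ∩ BC ⟂ DA]
   → C = (502/73, -827/73)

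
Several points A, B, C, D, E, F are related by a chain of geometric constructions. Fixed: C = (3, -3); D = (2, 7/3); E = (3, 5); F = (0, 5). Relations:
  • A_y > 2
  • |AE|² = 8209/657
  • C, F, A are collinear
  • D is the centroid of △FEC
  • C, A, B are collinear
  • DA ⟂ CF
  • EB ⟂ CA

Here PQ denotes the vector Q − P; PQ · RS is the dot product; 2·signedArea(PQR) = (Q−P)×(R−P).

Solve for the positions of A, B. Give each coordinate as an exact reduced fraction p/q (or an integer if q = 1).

A = (82/73, 439/219)
B = (27/73, 293/73)

1. A_x = 82/73  [C, F, A are collinear ∩ DA ⟂ CF]
2. A_y = 439/219  [C, F, A are collinear ∩ DA ⟂ CF]
   → A = (82/73, 439/219)
3. B_x = 27/73  [C, A, B are collinear ∩ EB ⟂ CA]
4. B_y = 293/73  [C, A, B are collinear ∩ EB ⟂ CA]
   → B = (27/73, 293/73)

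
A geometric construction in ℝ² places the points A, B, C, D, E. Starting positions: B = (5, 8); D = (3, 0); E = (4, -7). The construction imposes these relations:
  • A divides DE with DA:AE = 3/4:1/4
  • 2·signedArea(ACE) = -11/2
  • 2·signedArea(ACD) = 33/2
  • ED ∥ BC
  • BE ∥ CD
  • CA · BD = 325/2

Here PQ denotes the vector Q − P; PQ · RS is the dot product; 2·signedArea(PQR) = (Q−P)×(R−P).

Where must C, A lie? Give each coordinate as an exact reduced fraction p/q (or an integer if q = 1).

1. C_x = 4  [BE ∥ CD ∩ ED ∥ BC]
2. C_y = 15  [BE ∥ CD ∩ ED ∥ BC]
   → C = (4, 15)
3. A_x = 15/4  [A divides DE with DA:AE = 3/4:1/4]
4. A_y = -21/4  [A divides DE with DA:AE = 3/4:1/4]
   → A = (15/4, -21/4)

A = (15/4, -21/4)
C = (4, 15)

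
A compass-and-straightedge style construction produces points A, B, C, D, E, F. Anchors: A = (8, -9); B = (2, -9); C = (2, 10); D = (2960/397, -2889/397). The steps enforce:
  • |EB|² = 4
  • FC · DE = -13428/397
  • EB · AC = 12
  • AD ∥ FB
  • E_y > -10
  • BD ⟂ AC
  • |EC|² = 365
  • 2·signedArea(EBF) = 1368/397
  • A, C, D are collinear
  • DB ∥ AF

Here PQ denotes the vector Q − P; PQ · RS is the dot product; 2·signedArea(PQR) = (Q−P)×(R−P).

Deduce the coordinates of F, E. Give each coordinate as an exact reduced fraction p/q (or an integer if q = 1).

E = (4, -9)
F = (1010/397, -4257/397)

1. F_x = 1010/397  [AD ∥ FB ∩ DB ∥ AF]
2. F_y = -4257/397  [AD ∥ FB ∩ DB ∥ AF]
   → F = (1010/397, -4257/397)
3. E_x = 4  [2·signedArea(EBF) = 1368/397 ∩ EB · AC = 12]
4. E_y = -9  [2·signedArea(EBF) = 1368/397 ∩ EB · AC = 12]
   → E = (4, -9)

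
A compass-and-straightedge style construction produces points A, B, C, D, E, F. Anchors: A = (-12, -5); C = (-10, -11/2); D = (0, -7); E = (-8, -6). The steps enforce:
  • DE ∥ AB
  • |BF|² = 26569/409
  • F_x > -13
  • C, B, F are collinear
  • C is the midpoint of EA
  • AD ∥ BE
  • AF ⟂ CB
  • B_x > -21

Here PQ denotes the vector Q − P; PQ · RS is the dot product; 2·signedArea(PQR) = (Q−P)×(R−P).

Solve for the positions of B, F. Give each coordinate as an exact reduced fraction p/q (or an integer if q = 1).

1. B_x = -20  [AD ∥ BE ∩ DE ∥ AB]
2. B_y = -4  [AD ∥ BE ∩ DE ∥ AB]
   → B = (-20, -4)
3. F_x = -4920/409  [C, B, F are collinear ∩ AF ⟂ CB]
4. F_y = -2125/409  [C, B, F are collinear ∩ AF ⟂ CB]
   → F = (-4920/409, -2125/409)

B = (-20, -4)
F = (-4920/409, -2125/409)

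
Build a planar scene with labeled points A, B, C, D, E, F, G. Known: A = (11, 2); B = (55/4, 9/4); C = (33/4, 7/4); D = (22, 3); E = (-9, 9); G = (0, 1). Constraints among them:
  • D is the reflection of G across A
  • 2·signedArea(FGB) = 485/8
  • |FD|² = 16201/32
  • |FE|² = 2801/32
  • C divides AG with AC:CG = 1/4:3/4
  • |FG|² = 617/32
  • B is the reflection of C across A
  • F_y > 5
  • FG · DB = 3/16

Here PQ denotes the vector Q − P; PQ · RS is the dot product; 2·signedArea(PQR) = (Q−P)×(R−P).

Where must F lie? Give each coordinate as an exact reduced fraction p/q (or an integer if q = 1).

F = (-3/8, 43/8)

1. F_x = -3/8  [FG · DB = 3/16 ∩ 2·signedArea(FGB) = 485/8]
2. F_y = 43/8  [FG · DB = 3/16 ∩ 2·signedArea(FGB) = 485/8]
   → F = (-3/8, 43/8)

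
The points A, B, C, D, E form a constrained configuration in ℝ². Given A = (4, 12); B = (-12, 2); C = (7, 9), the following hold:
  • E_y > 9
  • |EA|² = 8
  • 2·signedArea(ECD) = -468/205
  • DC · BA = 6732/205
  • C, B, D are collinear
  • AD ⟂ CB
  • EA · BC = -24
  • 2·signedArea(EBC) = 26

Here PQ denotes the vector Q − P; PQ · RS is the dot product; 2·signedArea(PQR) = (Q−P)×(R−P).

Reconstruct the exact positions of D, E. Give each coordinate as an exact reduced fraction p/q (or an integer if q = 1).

D = (1093/205, 1719/205)
E = (6, 10)

1. D_x = 1093/205  [C, B, D are collinear ∩ AD ⟂ CB]
2. D_y = 1719/205  [C, B, D are collinear ∩ AD ⟂ CB]
   → D = (1093/205, 1719/205)
3. E_x = 6  [2·signedArea(EBC) = 26 ∩ EA · BC = -24]
4. E_y = 10  [2·signedArea(EBC) = 26 ∩ EA · BC = -24]
   → E = (6, 10)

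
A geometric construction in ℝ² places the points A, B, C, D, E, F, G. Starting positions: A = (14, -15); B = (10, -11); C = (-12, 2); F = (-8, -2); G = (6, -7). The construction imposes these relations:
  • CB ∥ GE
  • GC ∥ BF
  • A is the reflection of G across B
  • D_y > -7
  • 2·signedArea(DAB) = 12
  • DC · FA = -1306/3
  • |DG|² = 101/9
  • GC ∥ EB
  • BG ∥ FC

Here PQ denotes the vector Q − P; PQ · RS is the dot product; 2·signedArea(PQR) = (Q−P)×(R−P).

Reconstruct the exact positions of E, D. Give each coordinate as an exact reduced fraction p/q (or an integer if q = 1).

D = (8/3, -20/3)
E = (28, -20)

1. E_x = 28  [GC ∥ EB ∩ CB ∥ GE]
2. E_y = -20  [GC ∥ EB ∩ CB ∥ GE]
   → E = (28, -20)
3. D_x = 8/3  [2·signedArea(DAB) = 12 ∩ DC · FA = -1306/3]
4. D_y = -20/3  [2·signedArea(DAB) = 12 ∩ DC · FA = -1306/3]
   → D = (8/3, -20/3)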